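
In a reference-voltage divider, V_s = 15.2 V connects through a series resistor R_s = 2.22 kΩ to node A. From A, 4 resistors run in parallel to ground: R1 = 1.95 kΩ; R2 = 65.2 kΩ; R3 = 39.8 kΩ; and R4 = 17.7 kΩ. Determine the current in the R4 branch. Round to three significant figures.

Equivalent of the parallel group: R_p = 1.640 kΩ.
Node voltage V_A = V_s · R_p/(R_s + R_p) = 15.2 × 0.4249 = 6.458 V.
I(R4) = V_A / R4 = 6.458/17.7 = 0.3649 mA.
(Check via current divider: I_total = 3.938 mA; share G_k/ΣG = 0.09265 → same result.)

I ≈ 0.365 mA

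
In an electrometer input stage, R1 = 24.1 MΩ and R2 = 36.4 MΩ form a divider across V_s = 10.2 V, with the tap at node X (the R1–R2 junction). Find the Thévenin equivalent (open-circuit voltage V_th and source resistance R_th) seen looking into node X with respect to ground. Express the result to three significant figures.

V_th ≈ 6.14 V, R_th ≈ 14.5 MΩ

Open-circuit (no load on X): V_th = V_s · R2/(R1 + R2) = 10.2 × 36.4/(24.10 + 36.4) = 6.137 V.
With V_s suppressed (replaced by a short), R_th = R1 ‖ R2 = (24.10 × 36.4)/(24.10 + 36.4) = 14.50 MΩ.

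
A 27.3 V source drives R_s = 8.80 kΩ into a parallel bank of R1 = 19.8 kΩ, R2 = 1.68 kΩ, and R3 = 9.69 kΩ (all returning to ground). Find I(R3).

Equivalent of the parallel group: R_p = 1.335 kΩ.
Node voltage V_A = V_supply · R_p/(R_s + R_p) = 27.3 × 0.1317 = 3.597 V.
Branch current I = V_A/R3 = 3.597/9.69 = 0.3712 mA.
(Check via current divider: I_total = 2.694 mA; share G_k/ΣG = 0.1378 → same result.)

I ≈ 0.371 mA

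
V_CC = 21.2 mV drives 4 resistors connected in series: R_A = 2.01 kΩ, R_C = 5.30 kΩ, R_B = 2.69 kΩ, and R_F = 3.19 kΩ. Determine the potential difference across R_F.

V ≈ 5.13 mV

ΣR = 2.01 + 5.30 + 2.69 + 3.19 = 13.19 kΩ.
By the voltage-divider rule, V = 21.2 × 3.190/13.19 = 5.127 mV.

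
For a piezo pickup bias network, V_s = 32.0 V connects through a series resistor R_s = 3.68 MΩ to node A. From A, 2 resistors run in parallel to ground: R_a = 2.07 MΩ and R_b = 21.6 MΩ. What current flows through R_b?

Equivalent of the parallel group: R_p = 1.889 MΩ.
V_A = 32.0 × 1.889/5.569 = 10.85 V.
Branch current I = V_A/R_b = 10.85/21.6 = 0.5025 µA.
(Equivalently: I_total = 5.746 µA, then current-divider fraction G_k/ΣG = 0.08745.)

I ≈ 0.503 µA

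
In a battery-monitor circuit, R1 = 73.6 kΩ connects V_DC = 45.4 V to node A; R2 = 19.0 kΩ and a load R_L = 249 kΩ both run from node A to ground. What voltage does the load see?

The load sits in parallel with R2, giving an effective lower resistance R2' = R2·R_L/(R2+R_L) = 17.65 kΩ.
Now apply the divider: V_out = 45.4 × 0.1935 = 8.783 V.

V_out ≈ 8.78 V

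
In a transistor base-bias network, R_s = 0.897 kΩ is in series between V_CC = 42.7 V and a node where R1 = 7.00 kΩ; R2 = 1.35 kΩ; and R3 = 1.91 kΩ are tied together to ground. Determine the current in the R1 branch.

I ≈ 2.70 mA

Combine the parallel branches: R_p = (1/7.00 + 1/1.35 + 1/1.91)⁻¹ = 0.7107 kΩ.
V_A = 42.7 × 0.7107/1.608 = 18.88 V.
I(R1) = V_A / R1 = 18.88/7.00 = 2.696 mA.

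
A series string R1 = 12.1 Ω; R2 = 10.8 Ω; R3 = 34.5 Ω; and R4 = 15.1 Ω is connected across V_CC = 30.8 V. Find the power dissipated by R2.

The common current is I = 30.8/72.50 = 0.4248 A.
P(R2) = I²·R2 = (0.4248)² × 10.8 = 1.949 W.

P ≈ 1.95 W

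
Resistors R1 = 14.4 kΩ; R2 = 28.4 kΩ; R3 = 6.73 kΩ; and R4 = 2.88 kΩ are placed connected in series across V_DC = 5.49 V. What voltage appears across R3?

Series total: ΣR = 14.4 + 28.4 + 6.73 + 2.88 = 52.41 kΩ.
By the voltage-divider rule, V = 5.49 × 6.730/52.41 = 0.7050 V.

V ≈ 0.705 V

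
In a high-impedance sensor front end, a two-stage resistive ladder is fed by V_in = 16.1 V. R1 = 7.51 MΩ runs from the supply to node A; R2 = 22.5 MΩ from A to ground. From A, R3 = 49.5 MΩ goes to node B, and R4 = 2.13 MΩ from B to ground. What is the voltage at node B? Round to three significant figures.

V_B ≈ 0.449 V

Looking into the second stage from A: R3 + R4 = 51.63 MΩ appears in parallel with R2.
Effective lower resistance at A: R2 ‖ 51.63 = 15.67 MΩ.
So V_A = 16.1 × 0.6760 = 10.88 V.
Stage 2 is unloaded, so V_B = V_A · R4/(R3+R4) = 10.88 × 2.13/51.63 = 0.4490 V.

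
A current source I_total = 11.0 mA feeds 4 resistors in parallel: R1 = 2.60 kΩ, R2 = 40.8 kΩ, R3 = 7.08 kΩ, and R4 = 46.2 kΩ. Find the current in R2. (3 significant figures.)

I ≈ 0.471 mA

Total conductance ΣG = 1/2.60 + 1/40.8 + 1/7.08 + 1/46.2 = 0.5720 (units of 1/kΩ).
By the current-divider rule, I = I_total · G_k/ΣG = 11.0 × 0.04285 = 0.4713 mA.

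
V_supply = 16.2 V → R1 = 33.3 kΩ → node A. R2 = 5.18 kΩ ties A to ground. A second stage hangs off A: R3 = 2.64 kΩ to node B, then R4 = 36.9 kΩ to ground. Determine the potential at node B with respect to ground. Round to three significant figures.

V_B ≈ 1.83 V

Node A sees R2 in parallel with the series input of stage 2, R3 + R4 = 39.54 kΩ.
R2 ‖ (R3+R4) = 4.580 kΩ.
So V_A = 16.2 × 0.1209 = 1.959 V.
V_B = V_A × 0.9332 = 1.828 V.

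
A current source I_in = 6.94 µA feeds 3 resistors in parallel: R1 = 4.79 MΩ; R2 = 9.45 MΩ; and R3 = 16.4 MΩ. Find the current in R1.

I ≈ 3.86 µA

ΣG = 1/4.79 + 1/9.45 + 1/16.4 = 0.3756.
By the current-divider rule, I = I_in · G_k/ΣG = 6.94 × 0.5559 = 3.858 µA.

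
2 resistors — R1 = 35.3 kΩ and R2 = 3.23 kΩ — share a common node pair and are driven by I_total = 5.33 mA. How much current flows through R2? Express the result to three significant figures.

With just two branches, the current splits inversely with resistance.
I(R2) = 5.33 × 35.3/(35.3 + 3.23) = 5.33 × 0.9162 = 4.883 mA.

I ≈ 4.88 mA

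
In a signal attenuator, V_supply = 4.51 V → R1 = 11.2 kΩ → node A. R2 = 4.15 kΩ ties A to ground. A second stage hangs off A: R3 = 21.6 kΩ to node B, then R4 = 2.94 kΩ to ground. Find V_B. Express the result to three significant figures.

V_B ≈ 0.130 V

Node A sees R2 in parallel with the series input of stage 2, R3 + R4 = 24.54 kΩ.
Effective lower resistance at A: R2 ‖ 24.54 = 3.550 kΩ.
V_A = 4.51 × 3.550/(11.2 + 3.550) = 1.085 V.
Stage 2 is unloaded, so V_B = V_A · R4/(R3+R4) = 1.085 × 2.94/24.54 = 0.1300 V.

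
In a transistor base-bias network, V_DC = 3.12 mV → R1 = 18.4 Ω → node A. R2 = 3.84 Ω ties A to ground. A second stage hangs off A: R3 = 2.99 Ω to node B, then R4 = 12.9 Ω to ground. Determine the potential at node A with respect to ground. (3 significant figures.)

V_A ≈ 0.449 mV

Looking into the second stage from A: R3 + R4 = 15.89 Ω appears in parallel with R2.
R2 ‖ (R3+R4) = 3.093 Ω.
First divider: V_A = V_DC · 3.093/(18.4 + 3.093) = 0.4489 mV.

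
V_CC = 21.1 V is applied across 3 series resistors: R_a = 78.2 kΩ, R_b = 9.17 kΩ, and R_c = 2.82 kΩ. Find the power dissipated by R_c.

P ≈ 0.154 mW

Series current I = V_CC/ΣR = 21.1/90.19 = 0.2340 mA.
P = I²R = 0.05473 × 2.82 = 0.1543 mW.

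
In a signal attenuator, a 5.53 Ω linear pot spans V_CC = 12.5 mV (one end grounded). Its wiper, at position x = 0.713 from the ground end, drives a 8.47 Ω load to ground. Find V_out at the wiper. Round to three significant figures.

Split the track: R_lower = x·R_p = 3.943 Ω, R_upper = (1−x)·R_p = 1.587 Ω.
Lower segment in parallel with the load: 3.943 ‖ 8.47 = 2.690 Ω.
Loaded-divider output: V_out = 12.5 × 0.6290 = 7.862 mV.

V_out ≈ 7.86 mV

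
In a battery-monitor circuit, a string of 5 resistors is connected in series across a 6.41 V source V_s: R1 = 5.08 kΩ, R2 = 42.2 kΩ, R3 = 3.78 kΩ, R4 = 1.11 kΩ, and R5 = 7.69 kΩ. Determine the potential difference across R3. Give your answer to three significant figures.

V ≈ 0.405 V

Series total: ΣR = 5.08 + 42.2 + 3.78 + 1.11 + 7.69 = 59.86 kΩ.
Voltage divider: V = V_s · (3.780 / 59.86) = 6.41 × 0.06315 = 0.4048 V.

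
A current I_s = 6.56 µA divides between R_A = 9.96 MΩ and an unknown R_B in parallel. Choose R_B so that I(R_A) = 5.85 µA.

R_B ≈ 82.1 MΩ

The fraction through R_A equals R_B/(R_A+R_B).
With f = 0.8918, R_B = R_A · f/(1−f) = 9.96 × 8.239 = 82.06 MΩ.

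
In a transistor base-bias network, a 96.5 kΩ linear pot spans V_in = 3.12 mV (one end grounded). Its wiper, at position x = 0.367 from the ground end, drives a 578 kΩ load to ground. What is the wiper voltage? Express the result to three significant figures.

V_out ≈ 1.10 mV

Split the track: R_lower = x·R_p = 35.42 kΩ, R_upper = (1−x)·R_p = 61.08 kΩ.
R_L loads the lower segment: effective lower R = 33.37 kΩ.
V_out = 3.12 × 33.37/(61.08 + 33.37) = 1.102 mV.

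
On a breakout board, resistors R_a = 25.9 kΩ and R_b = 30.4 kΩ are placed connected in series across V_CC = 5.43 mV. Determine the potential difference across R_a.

ΣR = 25.9 + 30.4 = 56.30 kΩ.
V = V_CC · R/ΣR = 5.43 × 0.4600 = 2.498 mV.

V ≈ 2.50 mV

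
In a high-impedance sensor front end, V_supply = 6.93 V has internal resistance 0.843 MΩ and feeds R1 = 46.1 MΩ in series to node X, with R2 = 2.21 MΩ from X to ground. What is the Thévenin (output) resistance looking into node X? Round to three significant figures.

R_th ≈ 2.11 MΩ

R1' = 0.843 + 46.1 = 46.94 MΩ (source resistance + R1).
Zeroing V_supply shorts the top of R1' to ground, so R_th = R1' ‖ R2 = 2.111 MΩ.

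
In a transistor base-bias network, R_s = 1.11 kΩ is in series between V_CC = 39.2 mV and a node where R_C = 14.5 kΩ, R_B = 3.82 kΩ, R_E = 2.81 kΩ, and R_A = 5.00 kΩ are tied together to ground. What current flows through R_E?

I ≈ 7.03 µA

Parallel bank: R_p = 1/(1/14.5 + 1/3.82 + 1/2.81 + 1/5.00) = 1.128 kΩ.
V_A = 39.2 × 1.128/2.238 = 19.76 mV.
I(R_E) = V_A / R_E = 19.76/2.81 = 7.031 µA.
(Check via current divider: I_total = 17.52 µA; share G_k/ΣG = 0.4014 → same result.)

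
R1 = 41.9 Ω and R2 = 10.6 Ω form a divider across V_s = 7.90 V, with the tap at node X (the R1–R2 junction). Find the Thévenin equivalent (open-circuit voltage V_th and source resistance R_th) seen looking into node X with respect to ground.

V_th ≈ 1.60 V, R_th ≈ 8.46 Ω

With X open, the divider is unloaded: V_th = 7.90 × 10.6/52.50 = 1.595 V.
Looking into X with the source shorted: R_th = R1·R2/(R1+R2) = 41.90 × 10.6/52.50 = 8.460 Ω.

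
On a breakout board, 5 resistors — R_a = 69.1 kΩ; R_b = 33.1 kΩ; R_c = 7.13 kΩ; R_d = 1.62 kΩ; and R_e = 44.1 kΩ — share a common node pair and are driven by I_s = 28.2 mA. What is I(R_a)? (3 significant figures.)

I ≈ 0.495 mA

ΣG = 1/69.1 + 1/33.1 + 1/7.13 + 1/1.62 + 1/44.1 = 0.8249.
By the current-divider rule, I = I_s · G_k/ΣG = 28.2 × 0.01754 = 0.4947 mA.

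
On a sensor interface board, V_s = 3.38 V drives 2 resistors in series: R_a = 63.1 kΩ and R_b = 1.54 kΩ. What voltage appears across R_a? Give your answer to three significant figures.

V ≈ 3.30 V

Total series resistance ΣR = 63.1 + 1.54 = 64.64 kΩ.
By the voltage-divider rule, V = 3.38 × 63.10/64.64 = 3.299 V.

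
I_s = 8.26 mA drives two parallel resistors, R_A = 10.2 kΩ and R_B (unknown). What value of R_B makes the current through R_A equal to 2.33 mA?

R_B ≈ 4.01 kΩ

The fraction through R_A equals R_B/(R_A+R_B).
With f = 0.2821, R_B = R_A · f/(1−f) = 10.2 × 0.3929 = 4.008 kΩ.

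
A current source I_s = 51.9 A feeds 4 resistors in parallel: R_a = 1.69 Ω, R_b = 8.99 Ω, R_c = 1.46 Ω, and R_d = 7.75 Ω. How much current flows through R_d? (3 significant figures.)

I ≈ 4.41 A

Total conductance ΣG = 1/1.69 + 1/8.99 + 1/1.46 + 1/7.75 = 1.517 (units of 1/Ω).
R_d takes the fraction G_k/ΣG = 0.1290/1.517 = 0.08506, so I = 51.9 × 0.08506 = 4.415 A.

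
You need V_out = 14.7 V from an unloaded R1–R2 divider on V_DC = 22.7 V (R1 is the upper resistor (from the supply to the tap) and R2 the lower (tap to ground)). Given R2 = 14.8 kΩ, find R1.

The divider ratio is R2/(R1+R2) = 14.7/22.7 = 0.6476.
So R1 = R2 · (V_DC/V_out − 1) = 14.8 × (22.7/14.7 − 1) = 14.8 × 0.5442 = 8.054 kΩ.

R1 ≈ 8.05 kΩ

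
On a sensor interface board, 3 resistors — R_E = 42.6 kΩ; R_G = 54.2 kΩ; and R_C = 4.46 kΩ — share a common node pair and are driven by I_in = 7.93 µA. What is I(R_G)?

I ≈ 0.550 µA

ΣG = 1/42.6 + 1/54.2 + 1/4.46 = 0.2661.
R_G takes the fraction G_k/ΣG = 0.01845/0.2661 = 0.06933, so I = 7.93 × 0.06933 = 0.5497 µA.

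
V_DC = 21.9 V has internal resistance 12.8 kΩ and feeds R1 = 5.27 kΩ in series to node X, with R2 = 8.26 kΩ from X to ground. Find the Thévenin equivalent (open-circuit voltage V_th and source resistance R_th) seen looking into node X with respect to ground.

V_th ≈ 6.87 V, R_th ≈ 5.67 kΩ

R1' = 12.8 + 5.27 = 18.07 kΩ (source resistance + R1).
Open-circuit (no load on X): V_th = V_DC · R2/(R1' + R2) = 21.9 × 8.26/(18.07 + 8.26) = 6.870 V.
Looking into X with the source shorted: R_th = R1'·R2/(R1'+R2) = 18.07 × 8.26/26.33 = 5.669 kΩ.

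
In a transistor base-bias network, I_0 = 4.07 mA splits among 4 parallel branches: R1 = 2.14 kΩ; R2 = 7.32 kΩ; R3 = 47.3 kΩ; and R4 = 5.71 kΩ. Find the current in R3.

ΣG = 1/2.14 + 1/7.32 + 1/47.3 + 1/5.71 = 0.8002.
Current divider: I(R3) = I_0 · G_k/ΣG = 4.07 × (0.02114/0.8002) = 4.07 × 0.02642 = 0.1075 mA.

I ≈ 0.108 mA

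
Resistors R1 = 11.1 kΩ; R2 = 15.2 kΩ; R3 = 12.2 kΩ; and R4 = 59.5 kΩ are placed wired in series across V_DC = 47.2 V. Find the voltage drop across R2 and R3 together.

V ≈ 13.2 V

Total series resistance ΣR = 11.1 + 15.2 + 12.2 + 59.5 = 98.00 kΩ.
R_{R2..R3} = 15.2 + 12.2 = 27.40 kΩ.
V = V_DC · R/ΣR = 47.2 × 0.2796 = 13.20 V.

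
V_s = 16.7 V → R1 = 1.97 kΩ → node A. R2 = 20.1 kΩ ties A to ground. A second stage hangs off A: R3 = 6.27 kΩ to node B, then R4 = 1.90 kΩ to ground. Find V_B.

The second stage (R3 + R4 = 8.170 kΩ) loads node A in parallel with R2.
R2 ‖ (R3+R4) = 5.809 kΩ.
V_A = 16.7 × 5.809/(1.97 + 5.809) = 12.47 V.
Stage 2 is unloaded, so V_B = V_A · R4/(R3+R4) = 12.47 × 1.90/8.170 = 2.900 V.

V_B ≈ 2.90 V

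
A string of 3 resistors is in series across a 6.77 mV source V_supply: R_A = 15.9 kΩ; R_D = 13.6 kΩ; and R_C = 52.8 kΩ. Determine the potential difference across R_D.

V ≈ 1.12 mV

ΣR = 15.9 + 13.6 + 52.8 = 82.30 kΩ.
By the voltage-divider rule, V = 6.77 × 13.60/82.30 = 1.119 mV.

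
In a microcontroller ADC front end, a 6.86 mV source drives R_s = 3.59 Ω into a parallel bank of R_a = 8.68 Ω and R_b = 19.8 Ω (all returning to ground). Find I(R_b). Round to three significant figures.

I ≈ 0.217 mA

Equivalent of the parallel group: R_p = 6.035 Ω.
V_A by voltage divider: V_A = 6.86 × 6.035/(3.59 + 6.035) = 4.301 mV.
Branch current I = V_A/R_b = 4.301/19.8 = 0.2172 mA.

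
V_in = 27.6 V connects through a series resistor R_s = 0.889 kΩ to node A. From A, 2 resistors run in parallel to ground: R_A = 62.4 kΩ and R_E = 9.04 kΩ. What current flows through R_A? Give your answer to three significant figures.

I ≈ 0.398 mA

Combine the parallel branches: R_p = (1/62.4 + 1/9.04)⁻¹ = 7.896 kΩ.
Node voltage V_A = V_in · R_p/(R_s + R_p) = 27.6 × 0.8988 = 24.81 V.
I(R_A) = V_A / R_A = 24.81/62.4 = 0.3975 mA.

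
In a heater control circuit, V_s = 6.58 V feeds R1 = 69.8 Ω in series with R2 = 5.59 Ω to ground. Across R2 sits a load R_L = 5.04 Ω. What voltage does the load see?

V_out ≈ 0.241 V

First combine the lower leg with the load: R2 ‖ R_L = 2.650 Ω.
Now apply the divider: V_out = 6.58 × 0.03658 = 0.2407 V.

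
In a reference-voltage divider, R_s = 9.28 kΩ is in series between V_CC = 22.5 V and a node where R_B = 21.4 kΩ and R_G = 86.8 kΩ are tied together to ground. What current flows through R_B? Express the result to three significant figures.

Equivalent of the parallel group: R_p = 17.17 kΩ.
V_A = 22.5 × 17.17/26.45 = 14.61 V.
I(R_B) = V_A / R_B = 14.61/21.4 = 0.6825 mA.

I ≈ 0.682 mA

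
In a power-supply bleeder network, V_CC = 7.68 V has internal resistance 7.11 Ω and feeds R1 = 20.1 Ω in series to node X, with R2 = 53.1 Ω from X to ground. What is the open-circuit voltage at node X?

V_th ≈ 5.08 V

R1' = 7.11 + 20.1 = 27.21 Ω (source resistance + R1).
V_th is the unloaded tap voltage: V_CC · R2/(R1'+R2) = 7.68 × 0.6612 = 5.078 V.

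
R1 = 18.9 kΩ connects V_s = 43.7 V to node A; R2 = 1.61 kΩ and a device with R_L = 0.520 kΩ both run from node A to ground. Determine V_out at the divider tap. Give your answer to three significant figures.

V_out ≈ 0.890 V

First combine the lower leg with the load: R2 ‖ R_L = 0.3931 kΩ.
Voltage divider with the loaded lower leg: V_out = 43.7 × 0.3931/(18.9 + 0.3931) = 43.7 × 0.02037 = 0.8903 V.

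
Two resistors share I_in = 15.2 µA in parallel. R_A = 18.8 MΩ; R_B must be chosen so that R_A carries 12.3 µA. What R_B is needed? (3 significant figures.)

The fraction through R_A equals R_B/(R_A+R_B).
With f = 0.8092, R_B = R_A · f/(1−f) = 18.8 × 4.241 = 79.74 MΩ.

R_B ≈ 79.7 MΩ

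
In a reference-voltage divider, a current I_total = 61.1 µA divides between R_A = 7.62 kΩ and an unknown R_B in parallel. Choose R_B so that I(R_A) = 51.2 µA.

In a two-way split, I_A/I_total = R_B/(R_A + R_B).
With f = 0.8380, R_B = R_A · f/(1−f) = 7.62 × 5.172 = 39.41 kΩ.

R_B ≈ 39.4 kΩ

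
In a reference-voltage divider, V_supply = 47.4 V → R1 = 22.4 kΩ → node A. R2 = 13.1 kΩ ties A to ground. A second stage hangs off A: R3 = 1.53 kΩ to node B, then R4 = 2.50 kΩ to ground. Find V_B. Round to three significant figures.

V_B ≈ 3.56 V

Looking into the second stage from A: R3 + R4 = 4.030 kΩ appears in parallel with R2.
R2 ‖ (R3+R4) = 3.082 kΩ.
First divider: V_A = V_supply · 3.082/(22.4 + 3.082) = 5.733 V.
V_B = V_A × 0.6203 = 3.556 V.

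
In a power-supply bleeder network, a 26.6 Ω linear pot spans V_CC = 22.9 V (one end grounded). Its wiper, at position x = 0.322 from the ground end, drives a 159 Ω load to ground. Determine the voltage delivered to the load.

V_out ≈ 7.11 V

The pot divides into 18.03 Ω above the wiper and 8.565 Ω below.
(x·R_p) ‖ R_L = 8.127 Ω.
V_out = 22.9 × 8.127/(18.03 + 8.127) = 7.114 V.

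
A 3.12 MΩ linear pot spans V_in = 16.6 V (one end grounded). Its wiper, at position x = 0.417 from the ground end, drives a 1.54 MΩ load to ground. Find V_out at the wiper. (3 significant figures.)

V_out ≈ 4.64 V

The pot divides into 1.819 MΩ above the wiper and 1.301 MΩ below.
R_L loads the lower segment: effective lower R = 0.7052 MΩ.
Then V_out = V_in · 0.7052/(1.819 + 0.7052) = 4.638 V.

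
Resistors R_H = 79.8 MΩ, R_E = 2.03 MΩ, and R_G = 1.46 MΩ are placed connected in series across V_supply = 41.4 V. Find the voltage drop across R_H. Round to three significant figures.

V ≈ 39.7 V

ΣR = 79.8 + 2.03 + 1.46 = 83.29 MΩ.
Voltage divider: V = V_supply · (79.80 / 83.29) = 41.4 × 0.9581 = 39.67 V.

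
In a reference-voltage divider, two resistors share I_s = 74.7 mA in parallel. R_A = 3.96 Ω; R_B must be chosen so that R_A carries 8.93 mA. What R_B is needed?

Two-branch current divider: I_A = I_s · R_B/(R_A + R_B).
8.93/74.7 = R_B/(R_A + R_B) → R_B = R_A · (0.1195)/(1 − 0.1195) = 3.96 × 0.1358 = 0.5377 Ω.

R_B ≈ 0.538 Ω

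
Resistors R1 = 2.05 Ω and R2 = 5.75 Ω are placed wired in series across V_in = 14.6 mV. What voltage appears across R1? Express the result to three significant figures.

V ≈ 3.84 mV

Total series resistance ΣR = 2.05 + 5.75 = 7.800 Ω.
By the voltage-divider rule, V = 14.6 × 2.050/7.800 = 3.837 mV.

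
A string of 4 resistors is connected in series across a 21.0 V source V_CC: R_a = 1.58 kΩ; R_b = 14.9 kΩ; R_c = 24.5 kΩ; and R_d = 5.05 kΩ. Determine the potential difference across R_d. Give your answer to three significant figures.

ΣR = 1.58 + 14.9 + 24.5 + 5.05 = 46.03 kΩ.
Voltage divider: V = V_CC · (5.050 / 46.03) = 21.0 × 0.1097 = 2.304 V.

V ≈ 2.30 V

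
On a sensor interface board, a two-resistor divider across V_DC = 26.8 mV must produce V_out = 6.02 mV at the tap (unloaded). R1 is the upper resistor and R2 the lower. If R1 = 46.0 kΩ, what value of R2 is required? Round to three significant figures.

V_out/V_DC = R2/(R1+R2) = 0.2246.
Rearranging, R2 = R1·k/(1−k) = 46.0 × 0.2897 = 13.33 kΩ.

R2 ≈ 13.3 kΩ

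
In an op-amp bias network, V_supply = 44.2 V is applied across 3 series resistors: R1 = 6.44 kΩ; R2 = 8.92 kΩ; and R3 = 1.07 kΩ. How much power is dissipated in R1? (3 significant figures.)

P ≈ 46.6 mW

Series current I = V_supply/ΣR = 44.2/16.43 = 2.690 mA.
P = I²R = 7.237 × 6.44 = 46.61 mW.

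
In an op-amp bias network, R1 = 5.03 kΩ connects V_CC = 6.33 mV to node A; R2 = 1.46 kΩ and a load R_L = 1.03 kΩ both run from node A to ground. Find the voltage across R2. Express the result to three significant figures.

The load sits in parallel with R2, giving an effective lower resistance R2' = R2·R_L/(R2+R_L) = 0.6039 kΩ.
Now apply the divider: V_out = 6.33 × 0.1072 = 0.6786 mV.

V_out ≈ 0.679 mV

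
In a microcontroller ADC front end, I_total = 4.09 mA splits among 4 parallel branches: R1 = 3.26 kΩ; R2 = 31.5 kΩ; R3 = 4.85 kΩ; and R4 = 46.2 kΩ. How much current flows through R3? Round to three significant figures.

I ≈ 1.49 mA

ΣG = 1/3.26 + 1/31.5 + 1/4.85 + 1/46.2 = 0.5663.
Current divider: I(R3) = I_total · G_k/ΣG = 4.09 × (0.2062/0.5663) = 4.09 × 0.3641 = 1.489 mA.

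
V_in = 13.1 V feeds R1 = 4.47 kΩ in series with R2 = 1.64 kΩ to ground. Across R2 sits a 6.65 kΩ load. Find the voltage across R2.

First combine the lower leg with the load: R2 ‖ R_L = 1.316 kΩ.
Then V_out = V_in · R2'/(R1 + R2') = 13.1 × 1.316/5.786 = 2.979 V.
(Unloaded it would be 3.52 V; the load pulls it down.)

V_out ≈ 2.98 V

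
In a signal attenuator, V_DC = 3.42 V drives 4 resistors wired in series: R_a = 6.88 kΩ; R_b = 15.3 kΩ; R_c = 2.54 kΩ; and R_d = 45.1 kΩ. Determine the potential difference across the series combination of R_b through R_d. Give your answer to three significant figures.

V ≈ 3.08 V

ΣR = 6.88 + 15.3 + 2.54 + 45.1 = 69.82 kΩ.
R_{R_b..R_d} = 15.3 + 2.54 + 45.1 = 62.94 kΩ.
Voltage divider: V = V_DC · (62.94 / 69.82) = 3.42 × 0.9015 = 3.083 V.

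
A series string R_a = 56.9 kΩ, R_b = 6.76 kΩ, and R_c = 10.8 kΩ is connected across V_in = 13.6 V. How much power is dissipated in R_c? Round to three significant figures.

P ≈ 0.360 mW

The common current is I = 13.6/74.46 = 0.1826 mA.
P(R_c) = I²·R_c = (0.1826)² × 10.8 = 0.3603 mW.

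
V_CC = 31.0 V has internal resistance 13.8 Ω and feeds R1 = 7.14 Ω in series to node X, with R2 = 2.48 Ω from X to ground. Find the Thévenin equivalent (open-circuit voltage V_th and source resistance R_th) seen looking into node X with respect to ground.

R1' = 13.8 + 7.14 = 20.94 Ω (source resistance + R1).
Open-circuit (no load on X): V_th = V_CC · R2/(R1' + R2) = 31.0 × 2.48/(20.94 + 2.48) = 3.283 V.
Zeroing V_CC shorts the top of R1' to ground, so R_th = R1' ‖ R2 = 2.217 Ω.

V_th ≈ 3.28 V, R_th ≈ 2.22 Ω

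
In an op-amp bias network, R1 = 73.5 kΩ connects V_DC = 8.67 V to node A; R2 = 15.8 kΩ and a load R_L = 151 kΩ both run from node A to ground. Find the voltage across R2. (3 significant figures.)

V_out ≈ 1.41 V

The load sits in parallel with R2, giving an effective lower resistance R2' = R2·R_L/(R2+R_L) = 14.30 kΩ.
Voltage divider with the loaded lower leg: V_out = 8.67 × 14.30/(73.5 + 14.30) = 8.67 × 0.1629 = 1.412 V.
(Unloaded it would be 1.53 V; the load pulls it down.)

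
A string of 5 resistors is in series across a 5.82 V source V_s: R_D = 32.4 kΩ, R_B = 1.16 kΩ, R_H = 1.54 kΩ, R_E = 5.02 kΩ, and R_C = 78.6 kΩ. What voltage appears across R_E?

Series total: ΣR = 32.4 + 1.16 + 1.54 + 5.02 + 78.6 = 118.7 kΩ.
By the voltage-divider rule, V = 5.82 × 5.020/118.7 = 0.2461 V.

V ≈ 0.246 V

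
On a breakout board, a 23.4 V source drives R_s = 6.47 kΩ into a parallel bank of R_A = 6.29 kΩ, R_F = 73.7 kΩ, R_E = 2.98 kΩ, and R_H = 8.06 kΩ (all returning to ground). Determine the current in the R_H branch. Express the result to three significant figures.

I ≈ 0.570 mA

Equivalent of the parallel group: R_p = 1.582 kΩ.
Node voltage V_A = V_s · R_p/(R_s + R_p) = 23.4 × 0.1965 = 4.597 V.
I(R_H) = V_A / R_H = 4.597/8.06 = 0.5703 mA.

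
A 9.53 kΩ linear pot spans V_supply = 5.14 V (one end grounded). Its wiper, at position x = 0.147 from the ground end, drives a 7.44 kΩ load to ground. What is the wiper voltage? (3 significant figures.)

Split the track: R_lower = x·R_p = 1.401 kΩ, R_upper = (1−x)·R_p = 8.129 kΩ.
(x·R_p) ‖ R_L = 1.179 kΩ.
Then V_out = V_supply · 1.179/(8.129 + 1.179) = 0.6510 V.

V_out ≈ 0.651 V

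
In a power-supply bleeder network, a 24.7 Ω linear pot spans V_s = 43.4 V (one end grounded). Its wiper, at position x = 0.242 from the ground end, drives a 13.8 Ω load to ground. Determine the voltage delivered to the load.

Lower segment x·R_p = 5.977 Ω; upper segment (1−x)·R_p = 18.72 Ω.
R_L loads the lower segment: effective lower R = 4.171 Ω.
V_out = 43.4 × 4.171/(18.72 + 4.171) = 7.907 V.

V_out ≈ 7.91 V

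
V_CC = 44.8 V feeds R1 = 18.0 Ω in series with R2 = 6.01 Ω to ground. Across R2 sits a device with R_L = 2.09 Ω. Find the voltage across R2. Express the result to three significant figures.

V_out ≈ 3.55 V

The load sits in parallel with R2, giving an effective lower resistance R2' = R2·R_L/(R2+R_L) = 1.551 Ω.
Then V_out = V_CC · R2'/(R1 + R2') = 44.8 × 1.551/19.55 = 3.553 V.
(Unloaded it would be 11.2 V; the load pulls it down.)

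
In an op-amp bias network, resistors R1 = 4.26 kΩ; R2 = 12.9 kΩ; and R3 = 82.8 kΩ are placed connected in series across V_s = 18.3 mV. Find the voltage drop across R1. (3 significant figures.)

V ≈ 0.780 mV

Series total: ΣR = 4.26 + 12.9 + 82.8 = 99.96 kΩ.
V = V_s · R/ΣR = 18.3 × 0.04262 = 0.7799 mV.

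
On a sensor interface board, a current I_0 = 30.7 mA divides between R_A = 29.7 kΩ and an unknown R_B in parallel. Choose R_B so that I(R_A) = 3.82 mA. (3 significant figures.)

R_B ≈ 4.22 kΩ

Two-branch current divider: I_A = I_0 · R_B/(R_A + R_B).
With f = 0.1244, R_B = R_A · f/(1−f) = 29.7 × 0.1421 = 4.221 kΩ.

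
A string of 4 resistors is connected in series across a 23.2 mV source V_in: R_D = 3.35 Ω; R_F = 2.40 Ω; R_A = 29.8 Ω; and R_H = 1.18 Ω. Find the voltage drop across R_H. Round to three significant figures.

V ≈ 0.745 mV

ΣR = 3.35 + 2.40 + 29.8 + 1.18 = 36.73 Ω.
By the voltage-divider rule, V = 23.2 × 1.180/36.73 = 0.7453 mV.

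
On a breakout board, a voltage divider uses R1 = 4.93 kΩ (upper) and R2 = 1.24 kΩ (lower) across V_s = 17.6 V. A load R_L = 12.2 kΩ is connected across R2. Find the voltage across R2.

V_out ≈ 3.27 V

First combine the lower leg with the load: R2 ‖ R_L = 1.126 kΩ.
Then V_out = V_s · R2'/(R1 + R2') = 17.6 × 1.126/6.056 = 3.271 V.
(Unloaded it would be 3.54 V; the load pulls it down.)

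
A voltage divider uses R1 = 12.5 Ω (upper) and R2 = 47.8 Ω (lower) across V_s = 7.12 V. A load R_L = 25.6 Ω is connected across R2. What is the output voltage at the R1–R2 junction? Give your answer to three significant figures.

V_out ≈ 4.07 V

R2 ‖ R_L = (47.8 × 25.6)/(47.8 + 25.6) = 16.67 Ω.
Voltage divider with the loaded lower leg: V_out = 7.12 × 16.67/(12.5 + 16.67) = 7.12 × 0.5715 = 4.069 V.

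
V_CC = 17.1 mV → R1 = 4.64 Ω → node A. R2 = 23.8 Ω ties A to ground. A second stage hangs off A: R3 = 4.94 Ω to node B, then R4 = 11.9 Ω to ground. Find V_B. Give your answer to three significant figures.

The second stage (R3 + R4 = 16.84 Ω) loads node A in parallel with R2.
R2 ‖ (R3+R4) = 9.862 Ω.
V_A = 17.1 × 9.862/(4.64 + 9.862) = 11.63 mV.
Then the unloaded second divider: V_B = V_A × R4/(R3+R4) = 11.63 × 0.7067 = 8.217 mV.

V_B ≈ 8.22 mV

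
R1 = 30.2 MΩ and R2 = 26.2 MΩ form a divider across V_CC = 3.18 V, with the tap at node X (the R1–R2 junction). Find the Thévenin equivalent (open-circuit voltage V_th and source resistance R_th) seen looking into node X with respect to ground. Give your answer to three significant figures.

V_th ≈ 1.48 V, R_th ≈ 14.0 MΩ

With X open, the divider is unloaded: V_th = 3.18 × 26.2/56.40 = 1.477 V.
Looking into X with the source shorted: R_th = R1·R2/(R1+R2) = 30.20 × 26.2/56.40 = 14.03 MΩ.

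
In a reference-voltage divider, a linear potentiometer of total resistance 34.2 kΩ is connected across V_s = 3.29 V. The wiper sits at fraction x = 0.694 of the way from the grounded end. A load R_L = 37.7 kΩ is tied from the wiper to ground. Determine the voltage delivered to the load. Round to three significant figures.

V_out ≈ 1.91 V

Split the track: R_lower = x·R_p = 23.73 kΩ, R_upper = (1−x)·R_p = 10.47 kΩ.
R_L loads the lower segment: effective lower R = 14.57 kΩ.
V_out = 3.29 × 14.57/(10.47 + 14.57) = 1.914 V.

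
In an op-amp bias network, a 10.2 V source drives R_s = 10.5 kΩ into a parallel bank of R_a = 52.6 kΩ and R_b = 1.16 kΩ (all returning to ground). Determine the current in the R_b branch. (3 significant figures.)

I ≈ 0.858 mA

Parallel bank: R_p = 1/(1/52.6 + 1/1.16) = 1.135 kΩ.
V_A by voltage divider: V_A = 10.2 × 1.135/(10.5 + 1.135) = 0.9950 V.
I(R_b) = V_A / R_b = 0.9950/1.16 = 0.8578 mA.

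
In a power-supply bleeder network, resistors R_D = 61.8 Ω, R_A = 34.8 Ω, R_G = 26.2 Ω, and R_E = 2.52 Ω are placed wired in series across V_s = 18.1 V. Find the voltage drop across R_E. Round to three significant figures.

Series total: ΣR = 61.8 + 34.8 + 26.2 + 2.52 = 125.3 Ω.
By the voltage-divider rule, V = 18.1 × 2.520/125.3 = 0.3640 V.

V ≈ 0.364 V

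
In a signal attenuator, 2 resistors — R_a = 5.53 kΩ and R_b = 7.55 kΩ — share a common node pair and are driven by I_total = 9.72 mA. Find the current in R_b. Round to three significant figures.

I ≈ 4.11 mA

For two parallel branches, I_k = I_total · (other R)/(sum of R).
I(R_b) = 9.72 × 5.53/(5.53 + 7.55) = 9.72 × 0.4228 = 4.109 mA.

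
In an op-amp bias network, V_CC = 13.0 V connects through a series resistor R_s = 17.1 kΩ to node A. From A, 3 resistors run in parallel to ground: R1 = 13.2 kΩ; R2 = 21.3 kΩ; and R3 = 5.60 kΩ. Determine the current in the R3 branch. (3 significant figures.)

Equivalent of the parallel group: R_p = 3.319 kΩ.
Node voltage V_A = V_CC · R_p/(R_s + R_p) = 13.0 × 0.1626 = 2.113 V.
I(R3) = V_A / R3 = 2.113/5.60 = 0.3774 mA.

I ≈ 0.377 mA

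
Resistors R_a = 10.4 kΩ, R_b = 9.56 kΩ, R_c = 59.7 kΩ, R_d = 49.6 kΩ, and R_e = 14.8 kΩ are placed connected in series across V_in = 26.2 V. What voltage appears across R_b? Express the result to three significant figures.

V ≈ 1.74 V

ΣR = 10.4 + 9.56 + 59.7 + 49.6 + 14.8 = 144.1 kΩ.
By the voltage-divider rule, V = 26.2 × 9.560/144.1 = 1.739 V.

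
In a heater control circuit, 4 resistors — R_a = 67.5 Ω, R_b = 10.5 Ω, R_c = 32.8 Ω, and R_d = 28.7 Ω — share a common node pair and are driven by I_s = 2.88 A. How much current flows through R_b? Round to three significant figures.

Total conductance ΣG = 1/67.5 + 1/10.5 + 1/32.8 + 1/28.7 = 0.1754 (units of 1/Ω).
Current divider: I(R_b) = I_s · G_k/ΣG = 2.88 × (0.09524/0.1754) = 2.88 × 0.5430 = 1.564 A.

I ≈ 1.56 A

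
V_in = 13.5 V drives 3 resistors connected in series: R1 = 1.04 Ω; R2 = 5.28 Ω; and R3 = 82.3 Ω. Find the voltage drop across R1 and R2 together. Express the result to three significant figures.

V ≈ 0.963 V

Series total: ΣR = 1.04 + 5.28 + 82.3 = 88.62 Ω.
R_{R1..R2} = 1.04 + 5.28 = 6.320 Ω.
By the voltage-divider rule, V = 13.5 × 6.320/88.62 = 0.9628 V.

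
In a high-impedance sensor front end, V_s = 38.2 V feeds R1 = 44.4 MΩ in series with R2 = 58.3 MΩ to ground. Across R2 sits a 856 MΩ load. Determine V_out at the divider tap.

V_out ≈ 21.1 V

First combine the lower leg with the load: R2 ‖ R_L = 54.58 MΩ.
Voltage divider with the loaded lower leg: V_out = 38.2 × 54.58/(44.4 + 54.58) = 38.2 × 0.5514 = 21.06 V.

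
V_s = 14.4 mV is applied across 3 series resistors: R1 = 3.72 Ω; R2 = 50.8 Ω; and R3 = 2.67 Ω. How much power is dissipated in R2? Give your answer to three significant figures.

P ≈ 3.22 µW

ΣR = 57.19 Ω → I = 14.4/57.19 = 0.2518 mA.
P = I²R = 0.06340 × 50.8 = 3.221 µW.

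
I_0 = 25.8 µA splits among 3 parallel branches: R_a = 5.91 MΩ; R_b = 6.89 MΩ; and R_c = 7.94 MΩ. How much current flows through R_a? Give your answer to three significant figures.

I ≈ 9.92 µA

ΣG = 1/5.91 + 1/6.89 + 1/7.94 = 0.4403.
By the current-divider rule, I = I_0 · G_k/ΣG = 25.8 × 0.3843 = 9.915 µA.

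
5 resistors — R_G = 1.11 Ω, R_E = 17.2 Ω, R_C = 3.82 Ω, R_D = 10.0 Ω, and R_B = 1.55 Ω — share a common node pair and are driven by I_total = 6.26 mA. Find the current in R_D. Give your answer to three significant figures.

I ≈ 0.318 mA

ΣG = 1/1.11 + 1/17.2 + 1/3.82 + 1/10.0 + 1/1.55 = 1.966.
Current divider: I(R_D) = I_total · G_k/ΣG = 6.26 × (0.1000/1.966) = 6.26 × 0.05087 = 0.3184 mA.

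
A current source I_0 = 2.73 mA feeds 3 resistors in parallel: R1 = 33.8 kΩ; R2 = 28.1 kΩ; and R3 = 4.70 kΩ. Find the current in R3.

Total conductance ΣG = 1/33.8 + 1/28.1 + 1/4.70 = 0.2779 (units of 1/kΩ).
By the current-divider rule, I = I_0 · G_k/ΣG = 2.73 × 0.7655 = 2.090 mA.

I ≈ 2.09 mA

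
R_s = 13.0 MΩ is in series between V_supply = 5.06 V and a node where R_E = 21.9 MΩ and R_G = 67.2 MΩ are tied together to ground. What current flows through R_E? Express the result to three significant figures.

Combine the parallel branches: R_p = (1/21.9 + 1/67.2)⁻¹ = 16.52 MΩ.
Node voltage V_A = V_supply · R_p/(R_s + R_p) = 5.06 × 0.5596 = 2.831 V.
Branch current I = V_A/R_E = 2.831/21.9 = 0.1293 µA.
(Equivalently: I_total = 0.1714 µA, then current-divider fraction G_k/ΣG = 0.7542.)

I ≈ 0.129 µA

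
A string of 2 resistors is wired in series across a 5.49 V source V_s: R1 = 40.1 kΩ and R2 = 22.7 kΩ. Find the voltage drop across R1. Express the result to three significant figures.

V ≈ 3.51 V

Series total: ΣR = 40.1 + 22.7 = 62.80 kΩ.
V = V_s · R/ΣR = 5.49 × 0.6385 = 3.506 V.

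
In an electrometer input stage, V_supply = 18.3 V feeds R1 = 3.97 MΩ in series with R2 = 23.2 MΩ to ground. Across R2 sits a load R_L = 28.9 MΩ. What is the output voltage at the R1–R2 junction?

V_out ≈ 14.0 V

R2 ‖ R_L = (23.2 × 28.9)/(23.2 + 28.9) = 12.87 MΩ.
Now apply the divider: V_out = 18.3 × 0.7642 = 13.99 V.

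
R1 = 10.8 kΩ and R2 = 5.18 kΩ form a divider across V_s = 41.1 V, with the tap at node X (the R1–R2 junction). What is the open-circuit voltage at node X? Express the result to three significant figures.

V_th is the unloaded tap voltage: V_s · R2/(R1+R2) = 41.1 × 0.3242 = 13.32 V.

V_th ≈ 13.3 V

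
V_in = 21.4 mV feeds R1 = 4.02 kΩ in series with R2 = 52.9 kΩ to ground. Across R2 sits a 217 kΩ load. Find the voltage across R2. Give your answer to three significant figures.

First combine the lower leg with the load: R2 ‖ R_L = 42.53 kΩ.
Now apply the divider: V_out = 21.4 × 0.9136 = 19.55 mV.

V_out ≈ 19.6 mV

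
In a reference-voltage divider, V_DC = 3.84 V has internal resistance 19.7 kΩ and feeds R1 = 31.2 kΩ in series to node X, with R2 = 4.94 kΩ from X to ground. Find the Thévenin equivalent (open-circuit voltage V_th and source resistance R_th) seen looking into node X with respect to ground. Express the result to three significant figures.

R1' = 19.7 + 31.2 = 50.90 kΩ (source resistance + R1).
V_th is the unloaded tap voltage: V_DC · R2/(R1'+R2) = 3.84 × 0.08847 = 0.3397 V.
Zeroing V_DC shorts the top of R1' to ground, so R_th = R1' ‖ R2 = 4.503 kΩ.

V_th ≈ 0.340 V, R_th ≈ 4.50 kΩ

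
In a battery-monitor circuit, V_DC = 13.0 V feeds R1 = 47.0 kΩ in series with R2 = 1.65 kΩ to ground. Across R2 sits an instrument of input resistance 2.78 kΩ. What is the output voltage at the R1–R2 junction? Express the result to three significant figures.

R2 ‖ R_L = (1.65 × 2.78)/(1.65 + 2.78) = 1.035 kΩ.
Now apply the divider: V_out = 13.0 × 0.02156 = 0.2802 V.

V_out ≈ 0.280 V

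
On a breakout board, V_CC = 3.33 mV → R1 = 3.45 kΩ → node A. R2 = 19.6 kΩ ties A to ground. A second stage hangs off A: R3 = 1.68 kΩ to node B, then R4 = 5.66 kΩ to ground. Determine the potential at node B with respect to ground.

V_B ≈ 1.56 mV

Looking into the second stage from A: R3 + R4 = 7.340 kΩ appears in parallel with R2.
R2 ‖ (R3+R4) = 5.340 kΩ.
V_A = 3.33 × 5.340/(3.45 + 5.340) = 2.023 mV.
V_B = V_A × 0.7711 = 1.560 mV.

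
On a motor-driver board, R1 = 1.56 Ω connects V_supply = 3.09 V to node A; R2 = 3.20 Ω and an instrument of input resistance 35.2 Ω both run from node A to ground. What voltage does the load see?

The load sits in parallel with R2, giving an effective lower resistance R2' = R2·R_L/(R2+R_L) = 2.933 Ω.
Then V_out = V_supply · R2'/(R1 + R2') = 3.09 × 2.933/4.493 = 2.017 V.

V_out ≈ 2.02 V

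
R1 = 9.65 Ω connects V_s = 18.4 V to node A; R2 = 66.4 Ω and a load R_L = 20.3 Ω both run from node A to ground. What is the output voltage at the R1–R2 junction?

The load sits in parallel with R2, giving an effective lower resistance R2' = R2·R_L/(R2+R_L) = 15.55 Ω.
Then V_out = V_s · R2'/(R1 + R2') = 18.4 × 15.55/25.20 = 11.35 V.
(Unloaded it would be 16.1 V; the load pulls it down.)

V_out ≈ 11.4 V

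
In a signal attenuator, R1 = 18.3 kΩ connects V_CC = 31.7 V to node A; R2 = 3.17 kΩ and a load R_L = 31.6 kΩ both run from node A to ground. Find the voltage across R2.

V_out ≈ 4.31 V

The load sits in parallel with R2, giving an effective lower resistance R2' = R2·R_L/(R2+R_L) = 2.881 kΩ.
Voltage divider with the loaded lower leg: V_out = 31.7 × 2.881/(18.3 + 2.881) = 31.7 × 0.1360 = 4.312 V.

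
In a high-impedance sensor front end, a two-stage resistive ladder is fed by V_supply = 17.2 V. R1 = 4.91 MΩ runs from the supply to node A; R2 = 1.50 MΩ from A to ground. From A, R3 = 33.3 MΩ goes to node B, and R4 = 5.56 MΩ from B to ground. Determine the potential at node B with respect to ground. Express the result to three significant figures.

V_B ≈ 0.559 V

The second stage (R3 + R4 = 38.86 MΩ) loads node A in parallel with R2.
R2 ‖ (R3+R4) = 1.444 MΩ.
First divider: V_A = V_supply · 1.444/(4.91 + 1.444) = 3.909 V.
Stage 2 is unloaded, so V_B = V_A · R4/(R3+R4) = 3.909 × 5.56/38.86 = 0.5593 V.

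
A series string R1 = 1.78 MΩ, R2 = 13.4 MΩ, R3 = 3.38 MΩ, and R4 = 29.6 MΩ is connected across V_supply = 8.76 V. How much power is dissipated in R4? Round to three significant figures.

The common current is I = 8.76/48.16 = 0.1819 µA.
V(R4) = I·R = 5.384 V; P = V·I = 5.384 × 0.1819 = 0.9793 µW.

P ≈ 0.979 µW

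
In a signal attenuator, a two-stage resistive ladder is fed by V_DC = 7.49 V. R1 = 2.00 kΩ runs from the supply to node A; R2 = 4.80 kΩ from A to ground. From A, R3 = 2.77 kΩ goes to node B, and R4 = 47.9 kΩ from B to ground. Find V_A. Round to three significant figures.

Node A sees R2 in parallel with the series input of stage 2, R3 + R4 = 50.67 kΩ.
Effective lower resistance at A: R2 ‖ 50.67 = 4.385 kΩ.
V_A = 7.49 × 4.385/(2.00 + 4.385) = 5.144 V.

V_A ≈ 5.14 V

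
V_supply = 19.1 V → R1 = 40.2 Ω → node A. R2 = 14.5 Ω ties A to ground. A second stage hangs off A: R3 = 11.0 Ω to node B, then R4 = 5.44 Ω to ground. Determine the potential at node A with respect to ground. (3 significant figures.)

Node A sees R2 in parallel with the series input of stage 2, R3 + R4 = 16.44 Ω.
Effective lower resistance at A: R2 ‖ 16.44 = 7.705 Ω.
So V_A = 19.1 × 0.1608 = 3.072 V.

V_A ≈ 3.07 V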